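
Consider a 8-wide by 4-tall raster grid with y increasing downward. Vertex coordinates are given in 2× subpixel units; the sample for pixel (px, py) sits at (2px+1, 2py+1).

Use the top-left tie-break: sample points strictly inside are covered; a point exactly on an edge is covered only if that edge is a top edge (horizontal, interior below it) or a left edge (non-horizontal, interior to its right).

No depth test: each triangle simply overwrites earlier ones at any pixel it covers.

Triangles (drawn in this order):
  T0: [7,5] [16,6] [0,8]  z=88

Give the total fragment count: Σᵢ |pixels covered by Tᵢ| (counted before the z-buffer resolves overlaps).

T0:
  2·area = 34
  edge (7, 5)→(16, 6): d=(9,1) right/bottom  bias=-1
  edge (16, 6)→(0, 8): d=(-16,2) right/bottom  bias=-1
  edge (0, 8)→(7, 5): d=(7,-3) top-left  bias=+0
    (3,2)@(7, 5): e=[0,34,0] → ·  [on edge]
    (1,3)@(3, 7): e=[22,10,2] → #
    (2,3)@(5, 7): e=[20,6,8] → #
    (3,3)@(7, 7): e=[18,2,14] → #
    (4,3)@(9, 7): e=[16,-2,20] → ·
  covered (3 px):
    · · · · · · · ·
    · · · · · · · ·
    · · · · · · · ·
    · # # # · · · ·

Result: 3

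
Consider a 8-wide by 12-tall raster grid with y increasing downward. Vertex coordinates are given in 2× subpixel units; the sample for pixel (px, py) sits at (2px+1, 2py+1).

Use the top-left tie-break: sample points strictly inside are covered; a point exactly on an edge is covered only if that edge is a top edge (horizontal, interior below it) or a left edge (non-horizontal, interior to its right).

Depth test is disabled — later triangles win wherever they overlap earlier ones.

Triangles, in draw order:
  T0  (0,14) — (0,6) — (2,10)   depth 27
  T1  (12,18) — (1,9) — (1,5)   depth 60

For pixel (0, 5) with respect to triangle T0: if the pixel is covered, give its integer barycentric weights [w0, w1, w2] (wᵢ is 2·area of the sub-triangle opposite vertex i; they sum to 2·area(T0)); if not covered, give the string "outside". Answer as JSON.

T0:
  2·area = 16
  edge (0, 14)→(0, 6): d=(0,-8) top-left  bias=+0
  edge (0, 6)→(2, 10): d=(2,4) right/bottom  bias=-1
  edge (2, 10)→(0, 14): d=(-2,4) right/bottom  bias=-1
    (0,4)@(1, 9): e=[8,2,6] → #
    (1,4)@(3, 9): e=[24,-6,-2] → ·
    (0,5)@(1, 11): e=[8,6,2] → #
    (1,5)@(3, 11): e=[24,-2,-6] → ·
    (0,6)@(1, 13): e=[8,10,-2] → ·
  covered (2 px):
    · · · · · · · ·
    · · · · · · · ·
    · · · · · · · ·
    · · · · · · · ·
    # · · · · · · ·
    # · · · · · · ·
    · · · · · · · ·
    · · · · · · · ·
    · · · · · · · ·
    · · · · · · · ·
    · · · · · · · ·
    · · · · · · · ·
T1:
  2·area = 44
  edge (12, 18)→(1, 9): d=(-11,-9) top-left  bias=+0
  edge (1, 9)→(1, 5): d=(0,-4) top-left  bias=+0
  edge (1, 5)→(12, 18): d=(11,13) right/bottom  bias=-1
    (0,0)@(1, 1): e=[88,0,-44] → ·  [on edge]
    (0,1)@(1, 3): e=[66,0,-22] → ·  [on edge]
    (0,2)@(1, 5): e=[44,0,0] → ·  [on edge]
    (0,3)@(1, 7): e=[22,0,22] → #  [on edge]
    (1,3)@(3, 7): e=[40,8,-4] → ·
    (0,4)@(1, 9): e=[0,0,44] → #  [on edge]
    (1,4)@(3, 9): e=[18,8,18] → #
    (2,4)@(5, 9): e=[36,16,-8] → ·
    (0,5)@(1, 11): e=[-22,0,66] → ·  [on edge]
    (1,5)@(3, 11): e=[-4,8,40] → ·
    (2,5)@(5, 11): e=[14,16,14] → #
    (3,5)@(7, 11): e=[32,24,-12] → ·
    (0,6)@(1, 13): e=[-44,0,88] → ·  [on edge]
    (0,7)@(1, 15): e=[-66,0,110] → ·  [on edge]
    (0,8)@(1, 17): e=[-88,0,132] → ·  [on edge]
    (0,9)@(1, 19): e=[-110,0,154] → ·  [on edge]
    (0,10)@(1, 21): e=[-132,0,176] → ·  [on edge]
    (0,11)@(1, 23): e=[-154,0,198] → ·  [on edge]
  covered (7 px):
    · · · · · · · ·
    · · · · · · · ·
    · · · · · · · ·
    # · · · · · · ·
    # # · · · · · ·
    · · # · · · · ·
    · · · # · · · ·
    · · · · # · · ·
    · · · · · # · ·
    · · · · · · · ·
    · · · · · · · ·
    · · · · · · · ·

Result: [6,2,8]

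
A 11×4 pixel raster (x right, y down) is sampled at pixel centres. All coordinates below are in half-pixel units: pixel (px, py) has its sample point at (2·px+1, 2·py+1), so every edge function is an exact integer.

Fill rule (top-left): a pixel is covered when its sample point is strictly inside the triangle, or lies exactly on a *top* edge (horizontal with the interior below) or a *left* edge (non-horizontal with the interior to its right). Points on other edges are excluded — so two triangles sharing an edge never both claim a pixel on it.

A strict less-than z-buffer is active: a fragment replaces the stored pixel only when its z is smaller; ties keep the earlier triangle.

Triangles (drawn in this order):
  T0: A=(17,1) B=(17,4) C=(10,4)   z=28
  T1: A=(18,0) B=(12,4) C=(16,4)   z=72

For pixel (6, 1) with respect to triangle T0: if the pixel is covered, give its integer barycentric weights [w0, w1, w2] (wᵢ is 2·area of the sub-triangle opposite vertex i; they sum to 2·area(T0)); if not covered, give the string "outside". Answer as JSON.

T0:
  2·area = 21
  edge (17, 1)→(17, 4): d=(0,3) right/bottom  bias=-1
  edge (17, 4)→(10, 4): d=(-7,0) right/bottom  bias=-1
  edge (10, 4)→(17, 1): d=(7,-3) top-left  bias=+0
    (8,0)@(17, 1): e=[0,21,0] → .  [on edge]
    (6,1)@(13, 3): e=[12,7,2] → X
    (7,1)@(15, 3): e=[6,7,8] → X
    (8,1)@(17, 3): e=[0,7,14] → .  [on edge]
    (6,2)@(13, 5): e=[12,-7,16] → .
    (7,2)@(15, 5): e=[6,-7,22] → .
    (8,2)@(17, 5): e=[0,-7,28] → .  [on edge]
    (1,3)@(3, 7): e=[42,-21,0] → .  [on edge]
    (8,3)@(17, 7): e=[0,-21,42] → .  [on edge]
  covered (2 px):
    . . . . . . . . . . .
    . . . . . . X X . . .
    . . . . . . . . . . .
    . . . . . . . . . . .
T1:
  2·area = 16  (B↔C swapped to make it positive)
  edge (18, 0)→(16, 4): d=(-2,4) right/bottom  bias=-1
  edge (16, 4)→(12, 4): d=(-4,0) right/bottom  bias=-1
  edge (12, 4)→(18, 0): d=(6,-4) top-left  bias=+0
    (8,0)@(17, 1): e=[2,12,2] → X
    (9,0)@(19, 1): e=[-6,12,10] → .
    (7,1)@(15, 3): e=[6,4,6] → X
    (8,1)@(17, 3): e=[-2,4,14] → .
    (7,2)@(15, 5): e=[2,-4,18] → .
  covered (2 px):
    . . . . . . . . X . .
    . . . . . . . X . . .
    . . . . . . . . . . .
    . . . . . . . . . . .

Answer: [7,2,12]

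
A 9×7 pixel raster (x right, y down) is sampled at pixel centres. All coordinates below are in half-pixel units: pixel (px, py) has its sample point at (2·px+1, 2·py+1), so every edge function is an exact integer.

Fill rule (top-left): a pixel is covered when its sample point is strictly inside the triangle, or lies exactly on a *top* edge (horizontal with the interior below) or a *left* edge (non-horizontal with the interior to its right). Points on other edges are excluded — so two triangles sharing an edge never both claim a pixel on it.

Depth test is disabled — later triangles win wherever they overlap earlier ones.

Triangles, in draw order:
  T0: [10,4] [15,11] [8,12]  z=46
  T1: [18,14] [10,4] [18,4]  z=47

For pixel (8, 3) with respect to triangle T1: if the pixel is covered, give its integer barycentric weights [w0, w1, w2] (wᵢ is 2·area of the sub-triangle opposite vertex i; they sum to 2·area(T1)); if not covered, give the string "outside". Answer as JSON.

T0:
  2·area = 54
  edge (10, 4)→(15, 11): d=(5,7) right/bottom  bias=-1
  edge (15, 11)→(8, 12): d=(-7,1) right/bottom  bias=-1
  edge (8, 12)→(10, 4): d=(2,-8) top-left  bias=+0
    (5,3)@(11, 7): e=[8,32,14] → X
    (6,3)@(13, 7): e=[-6,30,30] → .
    (4,4)@(9, 9): e=[32,20,2] → X
    (6,4)@(13, 9): e=[4,16,34] → X
    (7,4)@(15, 9): e=[-10,14,50] → .
    (4,5)@(9, 11): e=[42,6,6] → X
    (7,5)@(15, 11): e=[0,0,54] → .  [on edge]
    (0,6)@(1, 13): e=[108,0,-54] → .  [on edge]
    (4,6)@(9, 13): e=[52,-8,10] → .
    (5,6)@(11, 13): e=[38,-10,26] → .
    (6,6)@(13, 13): e=[24,-12,42] → .
  covered (7 px):
    . . . . . . . . .
    . . . . . . . . .
    . . . . . . . . .
    . . . . . X . . .
    . . . . X X X . .
    . . . . X X X . .
    . . . . . . . . .
T1:
  2·area = 80
  edge (18, 14)→(10, 4): d=(-8,-10) top-left  bias=+0
  edge (10, 4)→(18, 4): d=(8,0) top-left  bias=+0
  edge (18, 4)→(18, 14): d=(0,10) right/bottom  bias=-1
    (5,2)@(11, 5): e=[2,8,70] → X
    (6,2)@(13, 5): e=[22,8,50] → X
    (7,2)@(15, 5): e=[42,8,30] → X
    (8,2)@(17, 5): e=[62,8,10] → X
    (5,3)@(11, 7): e=[-14,24,70] → .
    (6,3)@(13, 7): e=[6,24,50] → X
    (6,4)@(13, 9): e=[-10,40,50] → .
    (7,4)@(15, 9): e=[10,40,30] → X
    (7,5)@(15, 11): e=[-6,56,30] → .
    (8,5)@(17, 11): e=[14,56,10] → X
    (8,6)@(17, 13): e=[-2,72,10] → .
  covered (10 px):
    . . . . . . . . .
    . . . . . . . . .
    . . . . . X X X X
    . . . . . . X X X
    . . . . . . . X X
    . . . . . . . . X
    . . . . . . . . .

Result: [24,10,46]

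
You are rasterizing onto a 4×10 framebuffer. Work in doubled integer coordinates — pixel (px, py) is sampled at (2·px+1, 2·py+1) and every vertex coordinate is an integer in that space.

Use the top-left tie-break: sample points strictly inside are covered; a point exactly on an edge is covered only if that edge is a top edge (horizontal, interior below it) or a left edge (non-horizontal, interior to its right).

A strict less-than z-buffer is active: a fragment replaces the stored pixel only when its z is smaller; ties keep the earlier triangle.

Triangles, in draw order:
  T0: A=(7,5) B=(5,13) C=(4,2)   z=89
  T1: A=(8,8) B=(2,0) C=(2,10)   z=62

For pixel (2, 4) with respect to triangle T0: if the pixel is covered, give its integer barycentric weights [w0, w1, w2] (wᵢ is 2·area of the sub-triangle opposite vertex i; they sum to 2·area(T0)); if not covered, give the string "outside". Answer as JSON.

T0:
  2·area = 30
  edge (7, 5)→(5, 13): d=(-2,8) right/bottom  bias=-1
  edge (5, 13)→(4, 2): d=(-1,-11) top-left  bias=+0
  edge (4, 2)→(7, 5): d=(3,3) right/bottom  bias=-1
    (1,0)@(3, 1): e=[40,-10,0] → ·  [on edge]
    (2,1)@(5, 3): e=[20,10,0] → ·  [on edge]
    (2,2)@(5, 5): e=[16,8,6] → #
    (3,2)@(7, 5): e=[0,30,0] → ·  [on edge]
    (2,3)@(5, 7): e=[12,6,12] → #
    (3,3)@(7, 7): e=[-4,28,6] → ·
    (2,4)@(5, 9): e=[8,4,18] → #
    (3,4)@(7, 9): e=[-8,26,12] → ·
    (2,5)@(5, 11): e=[4,2,24] → #
    (3,5)@(7, 11): e=[-12,24,18] → ·
    (2,6)@(5, 13): e=[0,0,30] → ·  [on edge]
  covered (4 px):
    · · · ·
    · · · ·
    · · # ·
    · · # ·
    · · # ·
    · · # ·
    · · · ·
    · · · ·
    · · · ·
    · · · ·
T1:
  2·area = 60  (B↔C swapped to make it positive)
  edge (8, 8)→(2, 10): d=(-6,2) right/bottom  bias=-1
  edge (2, 10)→(2, 0): d=(0,-10) top-left  bias=+0
  edge (2, 0)→(8, 8): d=(6,8) right/bottom  bias=-1
    (1,1)@(3, 3): e=[40,10,10] → #
    (2,1)@(5, 3): e=[36,30,-6] → ·
    (1,2)@(3, 5): e=[28,10,22] → #
    (2,2)@(5, 5): e=[24,30,6] → #
    (3,2)@(7, 5): e=[20,50,-10] → ·
    (1,3)@(3, 7): e=[16,10,34] → #
    (3,3)@(7, 7): e=[8,50,2] → #
    (1,4)@(3, 9): e=[4,10,46] → #
    (2,4)@(5, 9): e=[0,30,30] → ·  [on edge]
    (3,4)@(7, 9): e=[-4,50,14] → ·
    (1,5)@(3, 11): e=[-8,10,58] → ·
  covered (7 px):
    · · · ·
    · # · ·
    · # # ·
    · # # #
    · # · ·
    · · · ·
    · · · ·
    · · · ·
    · · · ·
    · · · ·

Result: [4,18,8]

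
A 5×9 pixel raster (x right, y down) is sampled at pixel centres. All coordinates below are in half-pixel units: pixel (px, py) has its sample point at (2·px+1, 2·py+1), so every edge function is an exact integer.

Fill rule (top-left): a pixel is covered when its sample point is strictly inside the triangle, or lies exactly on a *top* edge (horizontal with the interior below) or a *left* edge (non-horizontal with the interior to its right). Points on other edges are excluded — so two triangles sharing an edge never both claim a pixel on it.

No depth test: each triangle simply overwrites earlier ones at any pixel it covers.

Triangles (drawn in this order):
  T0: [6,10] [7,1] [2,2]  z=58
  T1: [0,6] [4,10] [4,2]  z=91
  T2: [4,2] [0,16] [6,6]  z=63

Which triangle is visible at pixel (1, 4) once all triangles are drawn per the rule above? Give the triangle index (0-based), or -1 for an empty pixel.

T0:
  2·area = 44  (B↔C swapped to make it positive)
  edge (6, 10)→(2, 2): d=(-4,-8) top-left  bias=+0
  edge (2, 2)→(7, 1): d=(5,-1) top-left  bias=+0
  edge (7, 1)→(6, 10): d=(-1,9) right/bottom  bias=-1
    (3,0)@(7, 1): e=[44,0,0] → .  [on edge]
    (1,1)@(3, 3): e=[4,6,34] → X
    (2,1)@(5, 3): e=[20,8,16] → X
    (3,1)@(7, 3): e=[36,10,-2] → .
    (1,2)@(3, 5): e=[-4,16,32] → .
    (2,2)@(5, 5): e=[12,18,14] → X
    (3,2)@(7, 5): e=[28,20,-4] → .
    (2,3)@(5, 7): e=[4,28,12] → X
    (3,3)@(7, 7): e=[20,30,-6] → .
    (2,4)@(5, 9): e=[-4,38,10] → .
  covered (4 px):
    . . . . .
    . X X . .
    . . X . .
    . . X . .
    . . . . .
    . . . . .
    . . . . .
    . . . . .
    . . . . .
T1:
  2·area = 32  (B↔C swapped to make it positive)
  edge (0, 6)→(4, 2): d=(4,-4) top-left  bias=+0
  edge (4, 2)→(4, 10): d=(0,8) right/bottom  bias=-1
  edge (4, 10)→(0, 6): d=(-4,-4) top-left  bias=+0
    (2,0)@(5, 1): e=[0,-8,40] → .  [on edge]
    (1,1)@(3, 3): e=[0,8,24] → X  [on edge]
    (2,1)@(5, 3): e=[8,-8,32] → .
    (0,2)@(1, 5): e=[0,24,8] → X  [on edge]
    (2,2)@(5, 5): e=[16,-8,24] → .
    (0,3)@(1, 7): e=[8,24,0] → X  [on edge]
    (2,3)@(5, 7): e=[24,-8,16] → .
    (0,4)@(1, 9): e=[16,24,-8] → .
    (1,4)@(3, 9): e=[24,8,0] → X  [on edge]
    (2,4)@(5, 9): e=[32,-8,8] → .
    (1,5)@(3, 11): e=[32,8,-8] → .
    (2,5)@(5, 11): e=[40,-8,0] → .  [on edge]
    (3,6)@(7, 13): e=[56,-24,0] → .  [on edge]
    (4,7)@(9, 15): e=[72,-40,0] → .  [on edge]
  covered (6 px):
    . . . . .
    . X . . .
    X X . . .
    X X . . .
    . X . . .
    . . . . .
    . . . . .
    . . . . .
    . . . . .
T2:
  2·area = 44  (B↔C swapped to make it positive)
  edge (4, 2)→(6, 6): d=(2,4) right/bottom  bias=-1
  edge (6, 6)→(0, 16): d=(-6,10) right/bottom  bias=-1
  edge (0, 16)→(4, 2): d=(4,-14) top-left  bias=+0
    (4,0)@(9, 1): e=[-22,0,66] → .  [on edge]
    (2,2)@(5, 5): e=[2,16,26] → X
    (3,2)@(7, 5): e=[-6,-4,54] → .
    (1,3)@(3, 7): e=[14,24,6] → X
    (3,3)@(7, 7): e=[-2,-16,62] → .
    (1,4)@(3, 9): e=[18,12,14] → X
    (2,4)@(5, 9): e=[10,-8,42] → .
    (1,5)@(3, 11): e=[22,0,22] → .  [on edge]
    (0,6)@(1, 13): e=[34,8,2] → X
    (1,6)@(3, 13): e=[26,-12,30] → .
    (0,7)@(1, 15): e=[38,-4,10] → .
  covered (5 px):
    . . . . .
    . . . . .
    . . X . .
    . X X . .
    . X . . .
    . . . . .
    X . . . .
    . . . . .
    . . . . .

Z-buffer (winner per pixel, '.' = empty):
  . . . . .
  . 1 0 . .
  1 1 2 . .
  1 2 2 . .
  . 2 . . .
  . . . . .
  2 . . . .
  . . . . .
  . . . . .

Answer: 2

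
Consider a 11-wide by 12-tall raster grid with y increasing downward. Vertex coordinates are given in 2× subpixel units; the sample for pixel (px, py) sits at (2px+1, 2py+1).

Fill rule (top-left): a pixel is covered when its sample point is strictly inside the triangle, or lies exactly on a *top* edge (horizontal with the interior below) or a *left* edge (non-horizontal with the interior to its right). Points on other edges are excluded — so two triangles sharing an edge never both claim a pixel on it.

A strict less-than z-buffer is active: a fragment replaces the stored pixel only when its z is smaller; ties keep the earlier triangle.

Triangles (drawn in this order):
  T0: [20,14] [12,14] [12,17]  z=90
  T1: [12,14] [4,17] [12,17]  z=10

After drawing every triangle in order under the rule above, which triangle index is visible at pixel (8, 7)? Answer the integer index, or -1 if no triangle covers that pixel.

T0:
  2·area = 24  (B↔C swapped to make it positive)
  edge (20, 14)→(12, 17): d=(-8,3) right/bottom  bias=-1
  edge (12, 17)→(12, 14): d=(0,-3) top-left  bias=+0
  edge (12, 14)→(20, 14): d=(8,0) top-left  bias=+0
    (6,7)@(13, 15): e=[13,3,8] → █
    (7,7)@(15, 15): e=[7,9,8] → █
    (8,7)@(17, 15): e=[1,15,8] → █
    (9,7)@(19, 15): e=[-5,21,8] → ·
    (6,8)@(13, 17): e=[-3,3,24] → ·
    (7,8)@(15, 17): e=[-9,9,24] → ·
    (8,8)@(17, 17): e=[-15,15,24] → ·
  covered (3 px):
    · · · · · · · · · · ·
    · · · · · · · · · · ·
    · · · · · · · · · · ·
    · · · · · · · · · · ·
    · · · · · · · · · · ·
    · · · · · · · · · · ·
    · · · · · · · · · · ·
    · · · · · · █ █ █ · ·
    · · · · · · · · · · ·
    · · · · · · · · · · ·
    · · · · · · · · · · ·
    · · · · · · · · · · ·
T1:
  2·area = 24  (B↔C swapped to make it positive)
  edge (12, 14)→(12, 17): d=(0,3) right/bottom  bias=-1
  edge (12, 17)→(4, 17): d=(-8,0) right/bottom  bias=-1
  edge (4, 17)→(12, 14): d=(8,-3) top-left  bias=+0
    (5,7)@(11, 15): e=[3,16,5] → █
    (6,7)@(13, 15): e=[-3,16,11] → ·
    (0,8)@(1, 17): e=[33,0,-9] → ·  [on edge]
    (1,8)@(3, 17): e=[27,0,-3] → ·  [on edge]
    (2,8)@(5, 17): e=[21,0,3] → ·  [on edge]
    (3,8)@(7, 17): e=[15,0,9] → ·  [on edge]
    (4,8)@(9, 17): e=[9,0,15] → ·  [on edge]
    (5,8)@(11, 17): e=[3,0,21] → ·  [on edge]
    (6,8)@(13, 17): e=[-3,0,27] → ·  [on edge]
    (7,8)@(15, 17): e=[-9,0,33] → ·  [on edge]
    (8,8)@(17, 17): e=[-15,0,39] → ·  [on edge]
    (9,8)@(19, 17): e=[-21,0,45] → ·  [on edge]
    (10,8)@(21, 17): e=[-27,0,51] → ·  [on edge]
  covered (1 px):
    · · · · · · · · · · ·
    · · · · · · · · · · ·
    · · · · · · · · · · ·
    · · · · · · · · · · ·
    · · · · · · · · · · ·
    · · · · · · · · · · ·
    · · · · · · · · · · ·
    · · · · · █ · · · · ·
    · · · · · · · · · · ·
    · · · · · · · · · · ·
    · · · · · · · · · · ·
    · · · · · · · · · · ·

Z-buffer (winner per pixel, '.' = empty):
  . . . . . . . . . . .
  . . . . . . . . . . .
  . . . . . . . . . . .
  . . . . . . . . . . .
  . . . . . . . . . . .
  . . . . . . . . . . .
  . . . . . . . . . . .
  . . . . . 1 0 0 0 . .
  . . . . . . . . . . .
  . . . . . . . . . . .
  . . . . . . . . . . .
  . . . . . . . . . . .

Result: 0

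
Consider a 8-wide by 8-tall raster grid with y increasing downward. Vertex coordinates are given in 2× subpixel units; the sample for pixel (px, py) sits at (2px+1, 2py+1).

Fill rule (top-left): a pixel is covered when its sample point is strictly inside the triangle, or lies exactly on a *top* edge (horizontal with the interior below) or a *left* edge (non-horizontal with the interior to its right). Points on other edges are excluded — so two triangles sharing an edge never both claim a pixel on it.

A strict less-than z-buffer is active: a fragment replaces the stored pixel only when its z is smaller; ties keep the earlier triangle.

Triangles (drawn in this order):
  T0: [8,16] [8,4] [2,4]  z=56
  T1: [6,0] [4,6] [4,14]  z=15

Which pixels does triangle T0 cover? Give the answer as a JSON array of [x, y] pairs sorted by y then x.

T0:
  2·area = 72  (B↔C swapped to make it positive)
  edge (8, 16)→(2, 4): d=(-6,-12) top-left  bias=+0
  edge (2, 4)→(8, 4): d=(6,0) top-left  bias=+0
  edge (8, 4)→(8, 16): d=(0,12) right/bottom  bias=-1
    (1,2)@(3, 5): e=[6,6,60] → █
    (2,2)@(5, 5): e=[30,6,36] → █
    (3,2)@(7, 5): e=[54,6,12] → █
    (4,2)@(9, 5): e=[78,6,-12] → ·
    (1,3)@(3, 7): e=[-6,18,60] → ·
    (2,3)@(5, 7): e=[18,18,36] → █
    (4,3)@(9, 7): e=[66,18,-12] → ·
    (2,4)@(5, 9): e=[6,30,36] → █
    (4,4)@(9, 9): e=[54,30,-12] → ·
    (2,5)@(5, 11): e=[-6,42,36] → ·
    (3,5)@(7, 11): e=[18,42,12] → █
    (4,5)@(9, 11): e=[42,42,-12] → ·
  covered (9 px):
    · · · · · · · ·
    · · · · · · · ·
    · █ █ █ · · · ·
    · · █ █ · · · ·
    · · █ █ · · · ·
    · · · █ · · · ·
    · · · █ · · · ·
    · · · · · · · ·
T1:
  2·area = 16  (B↔C swapped to make it positive)
  edge (6, 0)→(4, 14): d=(-2,14) right/bottom  bias=-1
  edge (4, 14)→(4, 6): d=(0,-8) top-left  bias=+0
  edge (4, 6)→(6, 0): d=(2,-6) top-left  bias=+0
    (2,1)@(5, 3): e=[8,8,0] → █  [on edge]
    (3,1)@(7, 3): e=[-20,24,12] → ·
    (2,2)@(5, 5): e=[4,8,4] → █
    (3,2)@(7, 5): e=[-24,24,16] → ·
    (2,3)@(5, 7): e=[0,8,8] → ·  [on edge]
    (1,4)@(3, 9): e=[24,-8,0] → ·  [on edge]
    (0,7)@(1, 15): e=[40,-24,0] → ·  [on edge]
  covered (2 px):
    · · · · · · · ·
    · · █ · · · · ·
    · · █ · · · · ·
    · · · · · · · ·
    · · · · · · · ·
    · · · · · · · ·
    · · · · · · · ·
    · · · · · · · ·

Final: [[1,2],[2,2],[3,2],[2,3],[3,3],[2,4],[3,4],[3,5],[3,6]]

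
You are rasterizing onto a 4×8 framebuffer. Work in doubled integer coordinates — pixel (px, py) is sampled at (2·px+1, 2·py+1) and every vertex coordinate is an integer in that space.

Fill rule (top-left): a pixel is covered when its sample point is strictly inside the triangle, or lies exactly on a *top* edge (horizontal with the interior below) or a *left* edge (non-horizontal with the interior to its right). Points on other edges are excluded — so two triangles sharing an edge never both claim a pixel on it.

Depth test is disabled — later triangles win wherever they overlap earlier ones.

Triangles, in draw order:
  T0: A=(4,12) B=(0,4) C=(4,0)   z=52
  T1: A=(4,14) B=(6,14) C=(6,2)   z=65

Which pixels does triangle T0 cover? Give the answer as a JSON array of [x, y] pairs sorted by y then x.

T0:
  2·area = 48
  edge (4, 12)→(0, 4): d=(-4,-8) top-left  bias=+0
  edge (0, 4)→(4, 0): d=(4,-4) top-left  bias=+0
  edge (4, 0)→(4, 12): d=(0,12) right/bottom  bias=-1
    (1,0)@(3, 1): e=[36,0,12] → X  [on edge]
    (2,0)@(5, 1): e=[52,8,-12] → .
    (0,1)@(1, 3): e=[12,0,36] → X  [on edge]
    (2,1)@(5, 3): e=[44,16,-12] → .
    (0,2)@(1, 5): e=[4,8,36] → X
    (2,2)@(5, 5): e=[36,24,-12] → .
    (0,3)@(1, 7): e=[-4,16,36] → .
    (1,3)@(3, 7): e=[12,24,12] → X
    (2,3)@(5, 7): e=[28,32,-12] → .
    (1,4)@(3, 9): e=[4,32,12] → X
    (2,4)@(5, 9): e=[20,40,-12] → .
    (1,5)@(3, 11): e=[-4,40,12] → .
  covered (7 px):
    . X . .
    X X . .
    X X . .
    . X . .
    . X . .
    . . . .
    . . . .
    . . . .
T1:
  2·area = 24  (B↔C swapped to make it positive)
  edge (4, 14)→(6, 2): d=(2,-12) top-left  bias=+0
  edge (6, 2)→(6, 14): d=(0,12) right/bottom  bias=-1
  edge (6, 14)→(4, 14): d=(-2,0) right/bottom  bias=-1
    (2,4)@(5, 9): e=[2,12,10] → X
    (3,4)@(7, 9): e=[26,-12,10] → .
    (2,5)@(5, 11): e=[6,12,6] → X
    (3,5)@(7, 11): e=[30,-12,6] → .
    (2,6)@(5, 13): e=[10,12,2] → X
    (3,6)@(7, 13): e=[34,-12,2] → .
    (2,7)@(5, 15): e=[14,12,-2] → .
  covered (3 px):
    . . . .
    . . . .
    . . . .
    . . . .
    . . X .
    . . X .
    . . X .
    . . . .

Result: [[1,0],[0,1],[1,1],[0,2],[1,2],[1,3],[1,4]]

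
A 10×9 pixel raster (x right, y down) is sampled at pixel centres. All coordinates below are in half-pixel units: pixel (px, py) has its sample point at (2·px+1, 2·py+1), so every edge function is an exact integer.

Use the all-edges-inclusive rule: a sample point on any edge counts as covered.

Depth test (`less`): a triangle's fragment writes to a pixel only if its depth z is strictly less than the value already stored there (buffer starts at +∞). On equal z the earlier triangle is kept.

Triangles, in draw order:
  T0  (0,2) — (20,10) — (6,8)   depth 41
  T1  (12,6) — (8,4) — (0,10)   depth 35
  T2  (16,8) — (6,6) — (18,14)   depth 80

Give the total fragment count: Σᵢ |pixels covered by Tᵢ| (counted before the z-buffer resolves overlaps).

T0:
  2·area = 72
  edge (0, 2)→(20, 10): d=(20,8) inclusive
  edge (20, 10)→(6, 8): d=(-14,-2) inclusive
  edge (6, 8)→(0, 2): d=(-6,-6) inclusive
    (0,1)@(1, 3): e=[12,60,0] → #  [on edge]
    (1,1)@(3, 3): e=[-4,64,12] → ·
    (0,2)@(1, 5): e=[52,32,-12] → ·
    (1,2)@(3, 5): e=[36,36,0] → #  [on edge]
    (2,2)@(5, 5): e=[20,40,12] → #
    (3,2)@(7, 5): e=[4,44,24] → #
    (4,2)@(9, 5): e=[-12,48,36] → ·
    (1,3)@(3, 7): e=[76,8,-12] → ·
    (2,3)@(5, 7): e=[60,12,0] → #  [on edge]
    (4,3)@(9, 7): e=[28,20,24] → #
    (5,3)@(11, 7): e=[12,24,36] → #
    (6,3)@(13, 7): e=[-4,28,48] → ·
    (3,4)@(7, 9): e=[84,-12,0] → ·  [on edge]
    (6,4)@(13, 9): e=[36,0,36] → #  [on edge]
    (4,5)@(9, 11): e=[108,-36,0] → ·  [on edge]
    (5,6)@(11, 13): e=[132,-60,0] → ·  [on edge]
    (6,7)@(13, 15): e=[156,-84,0] → ·  [on edge]
    (7,8)@(15, 17): e=[180,-108,0] → ·  [on edge]
  covered (11 px):
    · · · · · · · · · ·
    # · · · · · · · · ·
    · # # # · · · · · ·
    · · # # # # · · · ·
    · · · · · · # # # ·
    · · · · · · · · · ·
    · · · · · · · · · ·
    · · · · · · · · · ·
    · · · · · · · · · ·
T1:
  2·area = 40  (B↔C swapped to make it positive)
  edge (12, 6)→(0, 10): d=(-12,4) inclusive
  edge (0, 10)→(8, 4): d=(8,-6) inclusive
  edge (8, 4)→(12, 6): d=(4,2) inclusive
    (3,2)@(7, 5): e=[32,2,6] → #
    (4,2)@(9, 5): e=[24,14,2] → #
    (5,2)@(11, 5): e=[16,26,-2] → ·
    (7,2)@(15, 5): e=[0,50,-10] → ·  [on edge]
    (2,3)@(5, 7): e=[16,6,18] → #
    (4,3)@(9, 7): e=[0,30,10] → #  [on edge]
    (5,3)@(11, 7): e=[-8,42,6] → ·
    (1,4)@(3, 9): e=[0,10,30] → #  [on edge]
    (2,4)@(5, 9): e=[-8,22,26] → ·
    (3,4)@(7, 9): e=[-16,34,22] → ·
    (4,4)@(9, 9): e=[-24,46,18] → ·
    (1,5)@(3, 11): e=[-24,26,38] → ·
  covered (6 px):
    · · · · · · · · · ·
    · · · · · · · · · ·
    · · · # # · · · · ·
    · · # # # · · · · ·
    · # · · · · · · · ·
    · · · · · · · · · ·
    · · · · · · · · · ·
    · · · · · · · · · ·
    · · · · · · · · · ·
T2:
  2·area = 56  (B↔C swapped to make it positive)
  edge (16, 8)→(18, 14): d=(2,6) inclusive
  edge (18, 14)→(6, 6): d=(-12,-8) inclusive
  edge (6, 6)→(16, 8): d=(10,2) inclusive
    (0,2)@(1, 5): e=[84,-28,0] → ·  [on edge]
    (7,2)@(15, 5): e=[0,84,-28] → ·  [on edge]
    (4,3)@(9, 7): e=[40,12,4] → #
    (5,3)@(11, 7): e=[28,28,0] → #  [on edge]
    (6,3)@(13, 7): e=[16,44,-4] → ·
    (4,4)@(9, 9): e=[44,-12,24] → ·
    (5,4)@(11, 9): e=[32,4,20] → #
    (6,4)@(13, 9): e=[20,20,16] → #
    (7,4)@(15, 9): e=[8,36,12] → #
    (8,4)@(17, 9): e=[-4,52,8] → ·
    (5,5)@(11, 11): e=[36,-20,40] → ·
    (6,5)@(13, 11): e=[24,-4,36] → ·
    (8,5)@(17, 11): e=[0,28,28] → #  [on edge]
    (9,8)@(19, 17): e=[0,-28,84] → ·  [on edge]
  covered (8 px):
    · · · · · · · · · ·
    · · · · · · · · · ·
    · · · · · · · · · ·
    · · · · # # · · · ·
    · · · · · # # # · ·
    · · · · · · · # # ·
    · · · · · · · · # ·
    · · · · · · · · · ·
    · · · · · · · · · ·

Result: 25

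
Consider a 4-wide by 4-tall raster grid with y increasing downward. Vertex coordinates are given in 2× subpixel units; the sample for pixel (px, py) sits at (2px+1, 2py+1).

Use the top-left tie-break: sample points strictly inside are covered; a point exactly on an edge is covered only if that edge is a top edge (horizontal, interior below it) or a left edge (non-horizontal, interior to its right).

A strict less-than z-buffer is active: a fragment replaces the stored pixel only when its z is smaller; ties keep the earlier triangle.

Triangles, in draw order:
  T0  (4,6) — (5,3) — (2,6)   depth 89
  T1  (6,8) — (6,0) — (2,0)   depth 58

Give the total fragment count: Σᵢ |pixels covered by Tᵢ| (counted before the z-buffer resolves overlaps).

T0:
  2·area = 6  (B↔C swapped to make it positive)
  edge (4, 6)→(2, 6): d=(-2,0) right/bottom  bias=-1
  edge (2, 6)→(5, 3): d=(3,-3) top-left  bias=+0
  edge (5, 3)→(4, 6): d=(-1,3) right/bottom  bias=-1
    (3,0)@(7, 1): e=[10,0,-4] → ·  [on edge]
    (2,1)@(5, 3): e=[6,0,0] → ·  [on edge]
    (1,2)@(3, 5): e=[2,0,4] → █  [on edge]
    (2,2)@(5, 5): e=[2,6,-2] → ·
    (0,3)@(1, 7): e=[-2,0,8] → ·  [on edge]
    (1,3)@(3, 7): e=[-2,6,2] → ·
  covered (1 px):
    · · · ·
    · · · ·
    · █ · ·
    · · · ·
T1:
  2·area = 32  (B↔C swapped to make it positive)
  edge (6, 8)→(2, 0): d=(-4,-8) top-left  bias=+0
  edge (2, 0)→(6, 0): d=(4,0) top-left  bias=+0
  edge (6, 0)→(6, 8): d=(0,8) right/bottom  bias=-1
    (1,0)@(3, 1): e=[4,4,24] → █
    (2,0)@(5, 1): e=[20,4,8] → █
    (3,0)@(7, 1): e=[36,4,-8] → ·
    (1,1)@(3, 3): e=[-4,12,24] → ·
    (2,1)@(5, 3): e=[12,12,8] → █
    (3,1)@(7, 3): e=[28,12,-8] → ·
    (2,2)@(5, 5): e=[4,20,8] → █
    (3,2)@(7, 5): e=[20,20,-8] → ·
    (2,3)@(5, 7): e=[-4,28,8] → ·
  covered (4 px):
    · █ █ ·
    · · █ ·
    · · █ ·
    · · · ·

Final: 5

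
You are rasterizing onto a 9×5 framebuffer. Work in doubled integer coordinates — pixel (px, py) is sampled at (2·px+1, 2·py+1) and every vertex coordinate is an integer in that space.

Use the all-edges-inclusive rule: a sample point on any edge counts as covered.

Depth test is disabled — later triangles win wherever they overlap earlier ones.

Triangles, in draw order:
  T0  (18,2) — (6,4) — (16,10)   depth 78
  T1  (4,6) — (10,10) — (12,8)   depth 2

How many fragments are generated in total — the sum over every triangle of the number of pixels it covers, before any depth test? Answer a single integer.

T0:
  2·area = 92  (B↔C swapped to make it positive)
  edge (18, 2)→(16, 10): d=(-2,8) inclusive
  edge (16, 10)→(6, 4): d=(-10,-6) inclusive
  edge (6, 4)→(18, 2): d=(12,-2) inclusive
    (0,0)@(1, 1): e=[138,0,-46] → .  [on edge]
    (6,1)@(13, 3): e=[38,52,2] → X
    (7,1)@(15, 3): e=[22,64,6] → X
    (8,1)@(17, 3): e=[6,76,10] → X
    (4,2)@(9, 5): e=[66,8,18] → X
    (5,2)@(11, 5): e=[50,20,22] → X
    (4,3)@(9, 7): e=[62,-12,42] → .
    (5,3)@(11, 7): e=[46,0,46] → X  [on edge]
    (8,3)@(17, 7): e=[-2,36,58] → .
    (5,4)@(11, 9): e=[42,-20,70] → .
    (6,4)@(13, 9): e=[26,-8,74] → .
    (7,4)@(15, 9): e=[10,4,78] → X
  covered (12 px):
    . . . . . . . . .
    . . . . . . X X X
    . . . . X X X X X
    . . . . . X X X .
    . . . . . . . X .
T1:
  2·area = 20  (B↔C swapped to make it positive)
  edge (4, 6)→(12, 8): d=(8,2) inclusive
  edge (12, 8)→(10, 10): d=(-2,2) inclusive
  edge (10, 10)→(4, 6): d=(-6,-4) inclusive
    (8,1)@(17, 3): e=[-50,0,70] → .  [on edge]
    (7,2)@(15, 5): e=[-30,0,50] → .  [on edge]
    (3,3)@(7, 7): e=[2,12,6] → X
    (4,3)@(9, 7): e=[-2,8,14] → .
    (6,3)@(13, 7): e=[-10,0,30] → .  [on edge]
    (3,4)@(7, 9): e=[18,8,-6] → .
    (4,4)@(9, 9): e=[14,4,2] → X
    (5,4)@(11, 9): e=[10,0,10] → X  [on edge]
    (6,4)@(13, 9): e=[6,-4,18] → .
  covered (3 px):
    . . . . . . . . .
    . . . . . . . . .
    . . . . . . . . .
    . . . X . . . . .
    . . . . X X . . .

Result: 15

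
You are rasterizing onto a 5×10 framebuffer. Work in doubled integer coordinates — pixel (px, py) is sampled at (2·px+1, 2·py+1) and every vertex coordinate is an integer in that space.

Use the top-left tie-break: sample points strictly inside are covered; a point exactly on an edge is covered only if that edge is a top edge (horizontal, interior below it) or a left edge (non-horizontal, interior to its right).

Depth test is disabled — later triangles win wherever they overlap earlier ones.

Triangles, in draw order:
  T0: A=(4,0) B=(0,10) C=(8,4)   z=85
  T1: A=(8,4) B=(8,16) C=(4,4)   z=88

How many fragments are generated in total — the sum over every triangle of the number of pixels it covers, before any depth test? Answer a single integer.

T0:
  2·area = 56  (B↔C swapped to make it positive)
  edge (4, 0)→(8, 4): d=(4,4) right/bottom  bias=-1
  edge (8, 4)→(0, 10): d=(-8,6) right/bottom  bias=-1
  edge (0, 10)→(4, 0): d=(4,-10) top-left  bias=+0
    (2,0)@(5, 1): e=[0,42,14] → ·  [on edge]
    (1,1)@(3, 3): e=[16,38,2] → #
    (2,1)@(5, 3): e=[8,26,22] → #
    (3,1)@(7, 3): e=[0,14,42] → ·  [on edge]
    (1,2)@(3, 5): e=[24,22,10] → #
    (3,2)@(7, 5): e=[8,-2,50] → ·
    (4,2)@(9, 5): e=[0,-14,70] → ·  [on edge]
    (1,3)@(3, 7): e=[32,6,18] → #
    (2,3)@(5, 7): e=[24,-6,38] → ·
    (0,4)@(1, 9): e=[48,2,6] → #
    (1,4)@(3, 9): e=[40,-10,26] → ·
    (0,5)@(1, 11): e=[56,-14,14] → ·
  covered (6 px):
    · · · · ·
    · # # · ·
    · # # · ·
    · # · · ·
    # · · · ·
    · · · · ·
    · · · · ·
    · · · · ·
    · · · · ·
    · · · · ·
T1:
  2·area = 48
  edge (8, 4)→(8, 16): d=(0,12) right/bottom  bias=-1
  edge (8, 16)→(4, 4): d=(-4,-12) top-left  bias=+0
  edge (4, 4)→(8, 4): d=(4,0) top-left  bias=+0
    (1,0)@(3, 1): e=[60,0,-12] → ·  [on edge]
    (2,2)@(5, 5): e=[36,8,4] → #
    (3,2)@(7, 5): e=[12,32,4] → #
    (4,2)@(9, 5): e=[-12,56,4] → ·
    (2,3)@(5, 7): e=[36,0,12] → #  [on edge]
    (4,3)@(9, 7): e=[-12,48,12] → ·
    (2,4)@(5, 9): e=[36,-8,20] → ·
    (3,4)@(7, 9): e=[12,16,20] → #
    (4,4)@(9, 9): e=[-12,40,20] → ·
    (3,5)@(7, 11): e=[12,8,28] → #
    (4,5)@(9, 11): e=[-12,32,28] → ·
    (3,6)@(7, 13): e=[12,0,36] → #  [on edge]
    (4,9)@(9, 19): e=[-12,0,60] → ·  [on edge]
  covered (7 px):
    · · · · ·
    · · · · ·
    · · # # ·
    · · # # ·
    · · · # ·
    · · · # ·
    · · · # ·
    · · · · ·
    · · · · ·
    · · · · ·

Final: 13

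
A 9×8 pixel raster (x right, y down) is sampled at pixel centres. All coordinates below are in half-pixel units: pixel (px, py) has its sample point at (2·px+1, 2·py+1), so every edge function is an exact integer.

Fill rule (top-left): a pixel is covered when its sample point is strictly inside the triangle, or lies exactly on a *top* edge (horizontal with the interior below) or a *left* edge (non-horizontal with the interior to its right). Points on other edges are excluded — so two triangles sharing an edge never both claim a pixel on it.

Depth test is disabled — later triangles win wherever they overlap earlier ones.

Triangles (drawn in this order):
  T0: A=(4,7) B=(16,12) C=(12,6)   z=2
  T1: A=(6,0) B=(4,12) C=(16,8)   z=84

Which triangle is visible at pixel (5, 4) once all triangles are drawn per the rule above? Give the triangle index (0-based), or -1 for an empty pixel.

T0:
  2·area = 52  (B↔C swapped to make it positive)
  edge (4, 7)→(12, 6): d=(8,-1) top-left  bias=+0
  edge (12, 6)→(16, 12): d=(4,6) right/bottom  bias=-1
  edge (16, 12)→(4, 7): d=(-12,-5) top-left  bias=+0
    (2,3)@(5, 7): e=[1,46,5] → █
    (3,3)@(7, 7): e=[3,34,15] → █
    (4,3)@(9, 7): e=[5,22,25] → █
    (5,3)@(11, 7): e=[7,10,35] → █
    (6,3)@(13, 7): e=[9,-2,45] → ·
    (2,4)@(5, 9): e=[17,54,-19] → ·
    (3,4)@(7, 9): e=[19,42,-9] → ·
    (4,4)@(9, 9): e=[21,30,1] → █
    (6,4)@(13, 9): e=[25,6,21] → █
    (7,4)@(15, 9): e=[27,-6,31] → ·
    (4,5)@(9, 11): e=[37,38,-23] → ·
    (5,5)@(11, 11): e=[39,26,-13] → ·
  covered (8 px):
    · · · · · · · · ·
    · · · · · · · · ·
    · · · · · · · · ·
    · · █ █ █ █ · · ·
    · · · · █ █ █ · ·
    · · · · · · · █ ·
    · · · · · · · · ·
    · · · · · · · · ·
T1:
  2·area = 136  (B↔C swapped to make it positive)
  edge (6, 0)→(16, 8): d=(10,8) right/bottom  bias=-1
  edge (16, 8)→(4, 12): d=(-12,4) right/bottom  bias=-1
  edge (4, 12)→(6, 0): d=(2,-12) top-left  bias=+0
    (3,0)@(7, 1): e=[2,120,14] → █
    (4,0)@(9, 1): e=[-14,112,38] → ·
    (3,1)@(7, 3): e=[22,96,18] → █
    (4,1)@(9, 3): e=[6,88,42] → █
    (5,1)@(11, 3): e=[-10,80,66] → ·
    (3,2)@(7, 5): e=[42,72,22] → █
    (5,2)@(11, 5): e=[10,56,70] → █
    (6,2)@(13, 5): e=[-6,48,94] → ·
    (2,3)@(5, 7): e=[78,56,2] → █
    (6,3)@(13, 7): e=[14,24,98] → █
    (7,3)@(15, 7): e=[-2,16,122] → ·
    (2,4)@(5, 9): e=[98,32,6] → █
    (6,4)@(13, 9): e=[34,0,102] → ·  [on edge]
    (3,5)@(7, 11): e=[102,0,34] → ·  [on edge]
    (0,6)@(1, 13): e=[170,0,-34] → ·  [on edge]
  covered (16 px):
    · · · █ · · · · ·
    · · · █ █ · · · ·
    · · · █ █ █ · · ·
    · · █ █ █ █ █ · ·
    · · █ █ █ █ · · ·
    · · █ · · · · · ·
    · · · · · · · · ·
    · · · · · · · · ·

Z-buffer (winner per pixel, '.' = empty):
  . . . 1 . . . . .
  . . . 1 1 . . . .
  . . . 1 1 1 . . .
  . . 1 1 1 1 1 . .
  . . 1 1 1 1 0 . .
  . . 1 . . . . 0 .
  . . . . . . . . .
  . . . . . . . . .

Final: 1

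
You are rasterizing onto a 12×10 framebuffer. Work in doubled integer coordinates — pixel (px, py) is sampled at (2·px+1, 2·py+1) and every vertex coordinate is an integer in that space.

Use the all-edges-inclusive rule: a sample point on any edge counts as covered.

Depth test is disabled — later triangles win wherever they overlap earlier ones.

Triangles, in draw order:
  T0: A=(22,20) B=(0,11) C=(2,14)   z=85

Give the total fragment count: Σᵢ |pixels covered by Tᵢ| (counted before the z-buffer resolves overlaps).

T0:
  2·area = 48  (B↔C swapped to make it positive)
  edge (22, 20)→(2, 14): d=(-20,-6) inclusive
  edge (2, 14)→(0, 11): d=(-2,-3) inclusive
  edge (0, 11)→(22, 20): d=(22,9) inclusive
    (1,6)@(3, 13): e=[26,5,17] → X
    (2,6)@(5, 13): e=[38,11,-1] → .
    (1,7)@(3, 15): e=[-14,1,61] → .
    (3,7)@(7, 15): e=[10,13,25] → X
    (4,7)@(9, 15): e=[22,19,7] → X
    (5,7)@(11, 15): e=[34,25,-11] → .
    (3,8)@(7, 17): e=[-30,9,69] → .
    (4,8)@(9, 17): e=[-18,15,51] → .
    (6,8)@(13, 17): e=[6,27,15] → X
    (7,8)@(15, 17): e=[18,33,-3] → .
    (6,9)@(13, 19): e=[-34,23,59] → .
    (9,9)@(19, 19): e=[2,41,5] → X
  covered (5 px):
    . . . . . . . . . . . .
    . . . . . . . . . . . .
    . . . . . . . . . . . .
    . . . . . . . . . . . .
    . . . . . . . . . . . .
    . . . . . . . . . . . .
    . X . . . . . . . . . .
    . . . X X . . . . . . .
    . . . . . . X . . . . .
    . . . . . . . . . X . .

Final: 5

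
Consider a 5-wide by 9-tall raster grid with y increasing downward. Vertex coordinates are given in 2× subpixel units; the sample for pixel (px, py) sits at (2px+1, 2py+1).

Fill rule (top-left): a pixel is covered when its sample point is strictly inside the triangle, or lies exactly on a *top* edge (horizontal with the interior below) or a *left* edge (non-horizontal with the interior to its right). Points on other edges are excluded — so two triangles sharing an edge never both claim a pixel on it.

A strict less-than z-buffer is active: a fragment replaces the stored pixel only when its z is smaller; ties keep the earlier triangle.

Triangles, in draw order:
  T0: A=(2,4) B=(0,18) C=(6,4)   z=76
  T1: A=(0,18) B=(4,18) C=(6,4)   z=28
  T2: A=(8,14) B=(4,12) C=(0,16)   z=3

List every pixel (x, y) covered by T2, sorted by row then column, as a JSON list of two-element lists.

T0:
  2·area = 56  (B↔C swapped to make it positive)
  edge (2, 4)→(6, 4): d=(4,0) top-left  bias=+0
  edge (6, 4)→(0, 18): d=(-6,14) right/bottom  bias=-1
  edge (0, 18)→(2, 4): d=(2,-14) top-left  bias=+0
    (1,2)@(3, 5): e=[4,36,16] → █
    (2,2)@(5, 5): e=[4,8,44] → █
    (3,2)@(7, 5): e=[4,-20,72] → ·
    (1,3)@(3, 7): e=[12,24,20] → █
    (2,3)@(5, 7): e=[12,-4,48] → ·
    (1,4)@(3, 9): e=[20,12,24] → █
    (2,4)@(5, 9): e=[20,-16,52] → ·
    (0,5)@(1, 11): e=[28,28,0] → █  [on edge]
    (1,5)@(3, 11): e=[28,0,28] → ·  [on edge]
    (0,6)@(1, 13): e=[36,16,4] → █
    (1,6)@(3, 13): e=[36,-12,32] → ·
    (0,7)@(1, 15): e=[44,4,8] → █
  covered (7 px):
    · · · · ·
    · · · · ·
    · █ █ · ·
    · █ · · ·
    · █ · · ·
    █ · · · ·
    █ · · · ·
    █ · · · ·
    · · · · ·
T1:
  2·area = 56  (B↔C swapped to make it positive)
  edge (0, 18)→(6, 4): d=(6,-14) top-left  bias=+0
  edge (6, 4)→(4, 18): d=(-2,14) right/bottom  bias=-1
  edge (4, 18)→(0, 18): d=(-4,0) right/bottom  bias=-1
    (2,3)@(5, 7): e=[4,8,44] → █
    (3,3)@(7, 7): e=[32,-20,44] → ·
    (2,4)@(5, 9): e=[16,4,36] → █
    (3,4)@(7, 9): e=[44,-24,36] → ·
    (1,5)@(3, 11): e=[0,28,28] → █  [on edge]
    (2,5)@(5, 11): e=[28,0,28] → ·  [on edge]
    (1,6)@(3, 13): e=[12,24,20] → █
    (2,6)@(5, 13): e=[40,-4,20] → ·
    (1,7)@(3, 15): e=[24,20,12] → █
    (2,7)@(5, 15): e=[52,-8,12] → ·
    (0,8)@(1, 17): e=[8,44,4] → █
    (2,8)@(5, 17): e=[64,-12,4] → ·
  covered (7 px):
    · · · · ·
    · · · · ·
    · · · · ·
    · · █ · ·
    · · █ · ·
    · █ · · ·
    · █ · · ·
    · █ · · ·
    █ █ · · ·
T2:
  2·area = 24  (B↔C swapped to make it positive)
  edge (8, 14)→(0, 16): d=(-8,2) right/bottom  bias=-1
  edge (0, 16)→(4, 12): d=(4,-4) top-left  bias=+0
  edge (4, 12)→(8, 14): d=(4,2) right/bottom  bias=-1
    (4,3)@(9, 7): e=[54,0,-30] → ·  [on edge]
    (3,4)@(7, 9): e=[42,0,-18] → ·  [on edge]
    (2,5)@(5, 11): e=[30,0,-6] → ·  [on edge]
    (1,6)@(3, 13): e=[18,0,6] → █  [on edge]
    (2,6)@(5, 13): e=[14,8,2] → █
    (3,6)@(7, 13): e=[10,16,-2] → ·
    (0,7)@(1, 15): e=[6,0,18] → █  [on edge]
    (2,7)@(5, 15): e=[-2,16,10] → ·
    (0,8)@(1, 17): e=[-10,8,26] → ·
    (1,8)@(3, 17): e=[-14,16,22] → ·
  covered (4 px):
    · · · · ·
    · · · · ·
    · · · · ·
    · · · · ·
    · · · · ·
    · · · · ·
    · █ █ · ·
    █ █ · · ·
    · · · · ·

Answer: [[1,6],[2,6],[0,7],[1,7]]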